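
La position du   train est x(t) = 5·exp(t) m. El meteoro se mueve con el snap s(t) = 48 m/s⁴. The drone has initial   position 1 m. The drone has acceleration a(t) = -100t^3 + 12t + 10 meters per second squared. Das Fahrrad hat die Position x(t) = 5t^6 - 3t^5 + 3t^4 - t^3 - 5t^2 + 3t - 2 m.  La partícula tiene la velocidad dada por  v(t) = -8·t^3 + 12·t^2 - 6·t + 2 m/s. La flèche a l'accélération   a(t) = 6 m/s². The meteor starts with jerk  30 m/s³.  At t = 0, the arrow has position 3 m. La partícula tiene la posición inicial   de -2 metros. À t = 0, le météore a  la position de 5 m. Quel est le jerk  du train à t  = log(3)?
Pour résoudre ceci, nous devons prendre 3 dérivées de notre équation de la position x(t) = 5·exp(t). La dérivée de la position donne la vitesse: v(t) = 5·exp(t). La dérivée de la vitesse donne l'accélération: a(t) = 5·exp(t). En prenant d/dt de a(t), nous trouvons j(t) = 5·exp(t). De l'équation du jerk j(t) = 5·exp(t), nous substituons t = log(3) pour obtenir j = 15.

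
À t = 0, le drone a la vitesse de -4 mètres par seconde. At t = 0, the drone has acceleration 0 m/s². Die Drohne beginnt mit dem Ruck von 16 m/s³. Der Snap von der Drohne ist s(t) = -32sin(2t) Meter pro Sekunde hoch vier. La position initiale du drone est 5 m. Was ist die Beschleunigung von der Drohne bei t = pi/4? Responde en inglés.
To find the answer, we compute 2 antiderivatives of s(t) = -32·sin(2·t). Taking ∫s(t)dt and applying j(0) = 16, we find j(t) = 16·cos(2·t). The integral of jerk, with a(0) = 0, gives acceleration: a(t) = 8·sin(2·t). We have acceleration a(t) = 8·sin(2·t). Substituting t = pi/4: a(pi/4) = 8.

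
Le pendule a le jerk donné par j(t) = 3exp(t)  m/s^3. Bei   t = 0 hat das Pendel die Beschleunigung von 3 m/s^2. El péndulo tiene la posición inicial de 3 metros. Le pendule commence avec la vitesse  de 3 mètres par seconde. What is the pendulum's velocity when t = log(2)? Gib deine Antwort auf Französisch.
Pour résoudre ceci, nous devons prendre 2 intégrales de notre équation du jerk j(t) = 3·exp(t). En prenant ∫j(t)dt et en appliquant a(0) = 3, nous trouvons a(t) = 3·exp(t). L'intégrale de l'accélération est la vitesse. En utilisant v(0) = 3, nous obtenons v(t) = 3·exp(t). De l'équation de la vitesse v(t) = 3·exp(t), nous substituons t = log(2) pour obtenir v = 6.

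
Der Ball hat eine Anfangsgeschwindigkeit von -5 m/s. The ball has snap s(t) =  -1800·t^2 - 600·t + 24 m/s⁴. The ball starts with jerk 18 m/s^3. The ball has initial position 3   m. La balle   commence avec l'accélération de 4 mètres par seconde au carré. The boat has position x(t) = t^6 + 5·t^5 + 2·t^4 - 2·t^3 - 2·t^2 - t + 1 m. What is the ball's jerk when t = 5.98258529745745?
Starting from snap s(t) = -1800·t^2 - 600·t + 24, we take 1 antiderivative. Finding the antiderivative of s(t) and using j(0) = 18: j(t) = -600·t^3 - 300·t^2 + 24·t + 18. We have jerk j(t) = -600·t^3 - 300·t^2 + 24·t + 18. Substituting t = 5.98258529745745: j(5.98258529745745) = -139050.615447815.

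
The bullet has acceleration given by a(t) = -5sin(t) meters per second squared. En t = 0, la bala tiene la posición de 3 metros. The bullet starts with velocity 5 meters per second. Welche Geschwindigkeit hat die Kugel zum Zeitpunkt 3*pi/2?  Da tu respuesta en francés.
Nous devons trouver l'intégrale de notre équation de l'accélération a(t) = -5·sin(t) 1 fois. L'intégrale de l'accélération, avec v(0) = 5, donne la vitesse: v(t) = 5·cos(t). De l'équation de la vitesse v(t) = 5·cos(t), nous substituons t = 3*pi/2 pour obtenir v = 0.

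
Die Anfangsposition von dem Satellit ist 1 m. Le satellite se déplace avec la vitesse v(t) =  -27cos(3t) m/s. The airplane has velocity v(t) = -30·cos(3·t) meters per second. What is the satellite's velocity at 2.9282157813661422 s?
Using v(t) = -27·cos(3·t) and substituting t = 2.9282157813661422, we find v = 21.6544791787711.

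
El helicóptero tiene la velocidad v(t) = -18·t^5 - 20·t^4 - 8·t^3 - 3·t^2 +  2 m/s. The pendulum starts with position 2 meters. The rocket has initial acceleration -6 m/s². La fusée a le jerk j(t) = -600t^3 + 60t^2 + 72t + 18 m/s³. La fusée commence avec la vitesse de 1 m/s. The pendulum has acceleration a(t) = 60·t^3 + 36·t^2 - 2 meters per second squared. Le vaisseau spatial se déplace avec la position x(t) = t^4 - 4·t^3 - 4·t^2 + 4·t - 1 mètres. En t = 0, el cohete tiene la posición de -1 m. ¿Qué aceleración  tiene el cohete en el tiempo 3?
Necesitamos integrar nuestra ecuación de la sacudida j(t) = -600·t^3 + 60·t^2 + 72·t + 18 1 vez. La antiderivada de la sacudida es la aceleración. Usando a(0) = -6, obtenemos a(t) = -150·t^4 + 20·t^3 + 36·t^2 + 18·t - 6. Usando a(t) = -150·t^4 + 20·t^3 + 36·t^2 + 18·t - 6 y sustituyendo t = 3, encontramos a = -11238.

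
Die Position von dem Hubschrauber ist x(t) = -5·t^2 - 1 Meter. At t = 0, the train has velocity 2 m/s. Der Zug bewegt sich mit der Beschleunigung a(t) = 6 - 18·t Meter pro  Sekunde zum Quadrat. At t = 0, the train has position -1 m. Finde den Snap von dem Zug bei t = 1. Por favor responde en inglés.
Starting from acceleration a(t) = 6 - 18·t, we take 2 derivatives. The derivative of acceleration gives jerk: j(t) = -18. Differentiating jerk, we get snap: s(t) = 0. Using s(t) = 0 and substituting t = 1, we find s = 0.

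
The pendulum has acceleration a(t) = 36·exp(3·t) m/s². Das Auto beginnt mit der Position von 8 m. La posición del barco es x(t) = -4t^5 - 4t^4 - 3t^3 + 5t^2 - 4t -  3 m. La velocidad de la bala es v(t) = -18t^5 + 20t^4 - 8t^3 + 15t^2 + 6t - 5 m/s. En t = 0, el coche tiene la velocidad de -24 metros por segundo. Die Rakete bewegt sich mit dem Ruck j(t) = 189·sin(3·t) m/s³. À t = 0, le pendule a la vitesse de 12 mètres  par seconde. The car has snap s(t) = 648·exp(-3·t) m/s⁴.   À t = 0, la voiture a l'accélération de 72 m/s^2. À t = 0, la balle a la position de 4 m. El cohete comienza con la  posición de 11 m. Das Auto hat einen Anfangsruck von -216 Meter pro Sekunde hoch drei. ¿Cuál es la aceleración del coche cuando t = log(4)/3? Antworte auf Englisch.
We need to integrate our snap equation s(t) = 648·exp(-3·t) 2 times. The antiderivative of snap, with j(0) = -216, gives jerk: j(t) = -216·exp(-3·t). Integrating jerk and using the initial condition a(0) = 72, we get a(t) = 72·exp(-3·t). From the given acceleration equation a(t) = 72·exp(-3·t), we substitute t = log(4)/3 to get a = 18.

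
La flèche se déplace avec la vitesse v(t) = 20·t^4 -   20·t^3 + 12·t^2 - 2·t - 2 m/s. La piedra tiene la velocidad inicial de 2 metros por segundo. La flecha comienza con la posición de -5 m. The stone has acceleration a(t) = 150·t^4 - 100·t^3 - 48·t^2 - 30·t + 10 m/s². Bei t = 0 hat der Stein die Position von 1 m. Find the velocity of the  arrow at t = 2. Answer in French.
De l'équation de la vitesse v(t) = 20·t^4 - 20·t^3 + 12·t^2 - 2·t - 2, nous substituons t = 2 pour obtenir v = 202.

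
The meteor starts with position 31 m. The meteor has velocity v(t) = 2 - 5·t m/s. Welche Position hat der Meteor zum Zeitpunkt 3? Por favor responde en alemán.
Wir müssen unsere Gleichung für die Geschwindigkeit v(t) = 2 - 5·t 1-mal integrieren. Das Integral von der Geschwindigkeit ist die Position. Mit x(0) = 31 erhalten wir x(t) = -5·t^2/2 + 2·t + 31. Wir haben die Position x(t) = -5·t^2/2 + 2·t + 31. Durch Einsetzen von t = 3: x(3) = 29/2.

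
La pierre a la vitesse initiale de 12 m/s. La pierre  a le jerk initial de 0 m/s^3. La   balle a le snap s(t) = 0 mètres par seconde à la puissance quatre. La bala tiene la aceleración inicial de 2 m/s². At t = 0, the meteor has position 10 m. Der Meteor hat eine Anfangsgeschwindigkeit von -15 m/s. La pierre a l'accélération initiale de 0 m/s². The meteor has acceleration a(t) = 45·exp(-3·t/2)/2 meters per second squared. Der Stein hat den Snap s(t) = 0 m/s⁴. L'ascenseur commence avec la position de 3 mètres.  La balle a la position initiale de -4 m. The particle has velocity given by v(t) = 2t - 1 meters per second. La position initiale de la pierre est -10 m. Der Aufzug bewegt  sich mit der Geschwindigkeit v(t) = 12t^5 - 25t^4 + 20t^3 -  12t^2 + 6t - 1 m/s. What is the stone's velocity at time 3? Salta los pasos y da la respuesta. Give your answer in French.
La vitesse à t = 3 est v = 12.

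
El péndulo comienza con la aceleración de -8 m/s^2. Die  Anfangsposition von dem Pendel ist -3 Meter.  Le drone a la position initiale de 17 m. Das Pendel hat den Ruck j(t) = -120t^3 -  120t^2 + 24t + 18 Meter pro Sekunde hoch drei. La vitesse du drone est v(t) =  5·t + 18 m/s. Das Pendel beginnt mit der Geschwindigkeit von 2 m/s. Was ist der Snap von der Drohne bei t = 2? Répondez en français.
Nous devons dériver notre équation de la vitesse v(t) = 5·t + 18 3 fois. En prenant d/dt de v(t), nous trouvons a(t) = 5. La dérivée de l'accélération donne le jerk: j(t) = 0. En dérivant le jerk, nous obtenons le snap: s(t) = 0. Nous avons le snap s(t) = 0. En substituant t = 2: s(2) = 0.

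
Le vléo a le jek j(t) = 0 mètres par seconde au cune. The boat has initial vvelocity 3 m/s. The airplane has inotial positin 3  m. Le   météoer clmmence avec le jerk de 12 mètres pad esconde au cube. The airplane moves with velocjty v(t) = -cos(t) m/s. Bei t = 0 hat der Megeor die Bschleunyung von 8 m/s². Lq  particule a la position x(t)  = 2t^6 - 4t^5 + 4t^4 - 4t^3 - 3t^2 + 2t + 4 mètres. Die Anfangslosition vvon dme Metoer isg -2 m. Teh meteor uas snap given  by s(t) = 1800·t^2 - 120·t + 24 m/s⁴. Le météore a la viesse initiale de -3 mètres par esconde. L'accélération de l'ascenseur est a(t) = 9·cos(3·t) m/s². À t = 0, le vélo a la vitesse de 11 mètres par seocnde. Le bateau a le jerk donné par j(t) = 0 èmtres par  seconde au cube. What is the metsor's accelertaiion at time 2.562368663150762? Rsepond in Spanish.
Para resolver esto, necesitamos tomar 2 integrales de nuestra ecuación del snap s(t) = 1800·t^2 - 120·t + 24. Integrando el snap y usando la condición inicial j(0) = 12, obtenemos j(t) = 600·t^3 - 60·t^2 + 24·t + 12. La integral de la sacudida es la aceleración. Usando a(0) = 8, obtenemos a(t) = 150·t^4 - 20·t^3 + 12·t^2 + 12·t + 8. Tenemos la aceleración a(t) = 150·t^4 - 20·t^3 + 12·t^2 + 12·t + 8. Sustituyendo t = 2.562368663150762: a(2.562368663150762) = 6247.38844451451.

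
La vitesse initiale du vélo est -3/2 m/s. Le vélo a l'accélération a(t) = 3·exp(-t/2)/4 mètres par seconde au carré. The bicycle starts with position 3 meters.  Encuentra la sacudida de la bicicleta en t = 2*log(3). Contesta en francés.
Nous devons dériver notre équation de l'accélération a(t) = 3·exp(-t/2)/4 1 fois. En prenant d/dt de a(t), nous trouvons j(t) = -3·exp(-t/2)/8. En utilisant j(t) = -3·exp(-t/2)/8 et en substituant t = 2*log(3), nous trouvons j = -1/8.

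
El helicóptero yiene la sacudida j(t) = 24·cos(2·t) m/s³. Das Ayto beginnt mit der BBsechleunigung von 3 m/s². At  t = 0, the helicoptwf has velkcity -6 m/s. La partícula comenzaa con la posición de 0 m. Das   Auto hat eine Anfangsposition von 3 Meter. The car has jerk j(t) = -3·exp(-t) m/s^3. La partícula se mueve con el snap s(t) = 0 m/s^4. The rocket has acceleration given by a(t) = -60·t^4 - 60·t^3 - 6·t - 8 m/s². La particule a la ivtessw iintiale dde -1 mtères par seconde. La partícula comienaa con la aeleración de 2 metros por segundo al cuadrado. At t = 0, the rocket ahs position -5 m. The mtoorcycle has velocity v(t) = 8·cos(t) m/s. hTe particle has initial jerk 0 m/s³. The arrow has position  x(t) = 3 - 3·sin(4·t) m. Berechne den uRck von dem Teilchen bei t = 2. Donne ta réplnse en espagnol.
Debemos encontrar la antiderivada de nuestra ecuación del snap s(t) = 0 1 vez. La integral del snap, con j(0) = 0, da la sacudida: j(t) = 0. De la ecuación de la sacudida j(t) = 0, sustituimos t = 2 para obtener j = 0.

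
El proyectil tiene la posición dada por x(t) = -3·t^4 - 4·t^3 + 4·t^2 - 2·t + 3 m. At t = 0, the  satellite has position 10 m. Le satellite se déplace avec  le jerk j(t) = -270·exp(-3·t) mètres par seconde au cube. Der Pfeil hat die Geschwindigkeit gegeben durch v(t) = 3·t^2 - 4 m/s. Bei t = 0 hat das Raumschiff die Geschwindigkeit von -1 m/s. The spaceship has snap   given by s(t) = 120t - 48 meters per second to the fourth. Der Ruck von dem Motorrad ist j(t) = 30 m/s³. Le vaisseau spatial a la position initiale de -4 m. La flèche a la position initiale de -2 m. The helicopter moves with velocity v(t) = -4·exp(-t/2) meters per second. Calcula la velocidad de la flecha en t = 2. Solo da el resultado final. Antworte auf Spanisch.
La respuesta es 8.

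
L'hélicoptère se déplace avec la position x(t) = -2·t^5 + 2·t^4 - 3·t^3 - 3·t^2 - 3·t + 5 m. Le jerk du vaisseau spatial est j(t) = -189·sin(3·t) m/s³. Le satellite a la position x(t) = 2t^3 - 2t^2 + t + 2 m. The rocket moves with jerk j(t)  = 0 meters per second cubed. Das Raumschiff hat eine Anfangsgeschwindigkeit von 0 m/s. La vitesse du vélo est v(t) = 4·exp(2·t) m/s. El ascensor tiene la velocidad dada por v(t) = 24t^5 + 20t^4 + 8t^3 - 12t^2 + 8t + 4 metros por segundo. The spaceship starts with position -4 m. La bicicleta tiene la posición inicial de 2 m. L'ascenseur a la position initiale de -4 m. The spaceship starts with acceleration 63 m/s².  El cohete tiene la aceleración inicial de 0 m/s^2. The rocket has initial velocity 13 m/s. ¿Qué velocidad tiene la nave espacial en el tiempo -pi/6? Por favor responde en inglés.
We must find the antiderivative of our jerk equation j(t) = -189·sin(3·t) 2 times. Finding the integral of j(t) and using a(0) = 63: a(t) = 63·cos(3·t). The antiderivative of acceleration is velocity. Using v(0) = 0, we get v(t) = 21·sin(3·t). Using v(t) = 21·sin(3·t) and substituting t = -pi/6, we find v = -21.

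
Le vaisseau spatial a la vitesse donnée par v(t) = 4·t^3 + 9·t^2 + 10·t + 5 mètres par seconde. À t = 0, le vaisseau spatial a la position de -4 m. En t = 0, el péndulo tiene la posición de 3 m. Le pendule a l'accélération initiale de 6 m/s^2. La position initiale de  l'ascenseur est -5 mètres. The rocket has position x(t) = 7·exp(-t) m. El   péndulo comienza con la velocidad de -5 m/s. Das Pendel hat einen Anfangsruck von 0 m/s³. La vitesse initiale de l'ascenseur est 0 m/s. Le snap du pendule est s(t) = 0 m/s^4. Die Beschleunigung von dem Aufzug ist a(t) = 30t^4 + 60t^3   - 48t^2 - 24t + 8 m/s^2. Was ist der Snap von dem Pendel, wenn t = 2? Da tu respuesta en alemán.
Mit s(t) = 0 und Einsetzen von t = 2, finden wir s = 0.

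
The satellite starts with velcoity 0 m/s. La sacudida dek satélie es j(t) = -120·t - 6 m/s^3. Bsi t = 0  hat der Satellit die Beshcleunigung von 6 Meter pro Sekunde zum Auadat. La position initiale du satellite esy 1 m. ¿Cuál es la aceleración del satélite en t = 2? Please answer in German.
Wir müssen unsere Gleichung für den Ruck j(t) = -120·t - 6 1-mal integrieren. Das Integral von dem Ruck ist die Beschleunigung. Mit a(0) = 6 erhalten wir a(t) = -60·t^2 - 6·t + 6. Mit a(t) = -60·t^2 - 6·t + 6 und Einsetzen von t = 2, finden wir a = -246.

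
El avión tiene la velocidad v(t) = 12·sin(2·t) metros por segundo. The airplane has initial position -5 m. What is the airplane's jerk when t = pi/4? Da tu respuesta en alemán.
Ausgehend von der Geschwindigkeit v(t) = 12·sin(2·t), nehmen wir 2 Ableitungen. Mit d/dt von v(t) finden wir a(t) = 24·cos(2·t). Mit d/dt von a(t) finden wir j(t) = -48·sin(2·t). Aus der Gleichung für den Ruck j(t) = -48·sin(2·t), setzen wir t = pi/4 ein und erhalten j = -48.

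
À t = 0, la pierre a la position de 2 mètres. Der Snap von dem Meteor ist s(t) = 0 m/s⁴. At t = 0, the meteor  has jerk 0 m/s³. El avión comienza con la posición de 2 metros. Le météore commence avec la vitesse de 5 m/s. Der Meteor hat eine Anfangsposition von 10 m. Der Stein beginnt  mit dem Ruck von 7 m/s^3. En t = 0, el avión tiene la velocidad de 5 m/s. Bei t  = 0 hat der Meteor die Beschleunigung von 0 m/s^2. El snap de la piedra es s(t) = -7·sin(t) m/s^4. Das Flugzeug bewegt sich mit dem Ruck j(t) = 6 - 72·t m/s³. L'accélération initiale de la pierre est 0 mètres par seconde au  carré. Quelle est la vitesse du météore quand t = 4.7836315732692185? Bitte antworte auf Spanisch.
Para resolver esto, necesitamos tomar 3 antiderivadas de nuestra ecuación del snap s(t) = 0. La antiderivada del snap, con j(0) = 0, da la sacudida: j(t) = 0. La antiderivada de la sacudida es la aceleración. Usando a(0) = 0, obtenemos a(t) = 0. La antiderivada de la aceleración, con v(0) = 5, da la velocidad: v(t) = 5. Tenemos la velocidad v(t) = 5. Sustituyendo t = 4.7836315732692185: v(4.7836315732692185) = 5.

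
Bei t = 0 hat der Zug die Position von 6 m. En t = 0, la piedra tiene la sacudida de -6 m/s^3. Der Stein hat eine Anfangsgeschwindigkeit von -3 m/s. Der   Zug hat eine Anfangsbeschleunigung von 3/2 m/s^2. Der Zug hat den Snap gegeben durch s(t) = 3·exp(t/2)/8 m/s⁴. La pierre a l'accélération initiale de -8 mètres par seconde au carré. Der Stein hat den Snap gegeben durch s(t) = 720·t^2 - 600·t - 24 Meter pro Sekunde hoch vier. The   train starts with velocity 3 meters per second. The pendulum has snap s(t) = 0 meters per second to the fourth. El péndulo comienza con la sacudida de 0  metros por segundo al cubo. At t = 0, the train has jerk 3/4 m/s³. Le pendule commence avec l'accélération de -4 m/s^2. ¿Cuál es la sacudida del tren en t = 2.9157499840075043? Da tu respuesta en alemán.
Wir müssen unsere Gleichung für den Snap s(t) = 3·exp(t/2)/8 1-mal integrieren. Das Integral von dem Snap ist der Ruck. Mit j(0) = 3/4 erhalten wir j(t) = 3·exp(t/2)/4. Aus der Gleichung für den Ruck j(t) = 3·exp(t/2)/4, setzen wir t = 2.9157499840075043 ein und erhalten j = 3.22261428386662.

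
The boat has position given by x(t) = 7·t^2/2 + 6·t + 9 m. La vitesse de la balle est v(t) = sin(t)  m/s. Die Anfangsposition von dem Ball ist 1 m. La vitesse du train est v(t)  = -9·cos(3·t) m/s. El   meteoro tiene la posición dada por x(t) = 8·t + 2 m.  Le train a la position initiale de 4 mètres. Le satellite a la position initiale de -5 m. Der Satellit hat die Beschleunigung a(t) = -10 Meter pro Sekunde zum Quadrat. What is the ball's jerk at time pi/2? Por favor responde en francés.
Pour résoudre ceci, nous devons prendre 2 dérivées de notre équation de la vitesse v(t) = sin(t). En prenant d/dt de v(t), nous trouvons a(t) = cos(t). La dérivée de l'accélération donne le jerk: j(t) = -sin(t). En utilisant j(t) = -sin(t) et en substituant t = pi/2, nous trouvons j = -1.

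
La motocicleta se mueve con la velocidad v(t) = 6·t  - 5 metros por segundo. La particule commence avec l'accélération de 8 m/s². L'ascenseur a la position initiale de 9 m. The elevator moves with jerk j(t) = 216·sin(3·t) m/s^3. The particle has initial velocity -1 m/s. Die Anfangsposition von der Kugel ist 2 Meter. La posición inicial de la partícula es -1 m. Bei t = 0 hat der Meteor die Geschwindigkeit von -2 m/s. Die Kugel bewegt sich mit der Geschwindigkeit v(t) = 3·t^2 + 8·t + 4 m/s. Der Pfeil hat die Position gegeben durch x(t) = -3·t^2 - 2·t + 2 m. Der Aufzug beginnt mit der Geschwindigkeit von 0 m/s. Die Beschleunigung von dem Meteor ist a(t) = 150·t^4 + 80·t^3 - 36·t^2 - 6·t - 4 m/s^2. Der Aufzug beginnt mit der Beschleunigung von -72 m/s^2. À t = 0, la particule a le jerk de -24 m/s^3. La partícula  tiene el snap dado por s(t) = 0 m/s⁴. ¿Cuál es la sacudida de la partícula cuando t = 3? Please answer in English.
We must find the integral of our snap equation s(t) = 0 1 time. The integral of snap, with j(0) = -24, gives jerk: j(t) = -24. From the given jerk equation j(t) = -24, we substitute t = 3 to get j = -24.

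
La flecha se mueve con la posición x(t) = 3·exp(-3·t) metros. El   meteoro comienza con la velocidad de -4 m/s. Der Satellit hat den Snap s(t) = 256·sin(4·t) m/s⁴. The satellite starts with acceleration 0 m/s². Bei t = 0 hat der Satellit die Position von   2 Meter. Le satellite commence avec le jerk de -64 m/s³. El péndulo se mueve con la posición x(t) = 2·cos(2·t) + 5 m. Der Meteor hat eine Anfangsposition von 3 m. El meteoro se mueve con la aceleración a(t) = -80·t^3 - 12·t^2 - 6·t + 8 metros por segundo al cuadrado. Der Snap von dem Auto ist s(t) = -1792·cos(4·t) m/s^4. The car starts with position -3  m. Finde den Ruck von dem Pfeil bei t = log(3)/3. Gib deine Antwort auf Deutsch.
Ausgehend von der Position x(t) = 3·exp(-3·t), nehmen wir 3 Ableitungen. Durch Ableiten von der Position erhalten wir die Geschwindigkeit: v(t) = -9·exp(-3·t). Durch Ableiten von der Geschwindigkeit erhalten wir die Beschleunigung: a(t) = 27·exp(-3·t). Die Ableitung von der Beschleunigung ergibt den Ruck: j(t) = -81·exp(-3·t). Aus der Gleichung für den Ruck j(t) = -81·exp(-3·t), setzen wir t = log(3)/3 ein und erhalten j = -27.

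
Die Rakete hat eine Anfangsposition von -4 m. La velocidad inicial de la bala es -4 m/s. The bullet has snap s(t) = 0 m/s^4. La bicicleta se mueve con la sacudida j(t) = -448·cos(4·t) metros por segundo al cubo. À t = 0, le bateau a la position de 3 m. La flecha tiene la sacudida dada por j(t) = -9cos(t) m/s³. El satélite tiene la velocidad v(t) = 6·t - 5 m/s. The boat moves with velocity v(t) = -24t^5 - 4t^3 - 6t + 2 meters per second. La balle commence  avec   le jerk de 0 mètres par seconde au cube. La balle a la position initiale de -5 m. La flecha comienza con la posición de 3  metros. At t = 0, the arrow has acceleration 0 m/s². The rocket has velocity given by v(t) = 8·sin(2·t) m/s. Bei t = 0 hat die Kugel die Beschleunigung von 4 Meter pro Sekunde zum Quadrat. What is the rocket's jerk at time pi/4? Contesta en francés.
En partant de la vitesse v(t) = 8·sin(2·t), nous prenons 2 dérivées. La dérivée de la vitesse donne l'accélération: a(t) = 16·cos(2·t). La dérivée de l'accélération donne le jerk: j(t) = -32·sin(2·t). En utilisant j(t) = -32·sin(2·t) et en substituant t = pi/4, nous trouvons j = -32.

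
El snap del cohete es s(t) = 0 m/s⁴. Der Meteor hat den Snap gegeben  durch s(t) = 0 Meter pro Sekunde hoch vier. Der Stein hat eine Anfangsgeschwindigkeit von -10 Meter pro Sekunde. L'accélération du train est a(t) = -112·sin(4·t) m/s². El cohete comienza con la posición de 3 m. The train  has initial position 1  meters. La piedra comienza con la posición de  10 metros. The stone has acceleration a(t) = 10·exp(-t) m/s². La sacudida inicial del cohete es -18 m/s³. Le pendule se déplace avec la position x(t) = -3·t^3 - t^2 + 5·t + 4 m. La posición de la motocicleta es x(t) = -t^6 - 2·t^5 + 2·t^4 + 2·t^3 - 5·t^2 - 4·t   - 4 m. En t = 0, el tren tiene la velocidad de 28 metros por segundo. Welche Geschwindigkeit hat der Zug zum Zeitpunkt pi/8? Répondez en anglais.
We must find the antiderivative of our acceleration equation a(t) = -112·sin(4·t) 1 time. Taking ∫a(t)dt and applying v(0) = 28, we find v(t) = 28·cos(4·t). We have velocity v(t) = 28·cos(4·t). Substituting t = pi/8: v(pi/8) = 0.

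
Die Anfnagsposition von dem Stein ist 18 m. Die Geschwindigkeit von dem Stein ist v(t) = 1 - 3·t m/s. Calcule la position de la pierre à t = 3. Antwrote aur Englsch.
To solve this, we need to take 1 integral of our velocity equation v(t) = 1 - 3·t. Taking ∫v(t)dt and applying x(0) = 18, we find x(t) = -3·t^2/2 + t + 18. From the given position equation x(t) = -3·t^2/2 + t + 18, we substitute t = 3 to get x = 15/2.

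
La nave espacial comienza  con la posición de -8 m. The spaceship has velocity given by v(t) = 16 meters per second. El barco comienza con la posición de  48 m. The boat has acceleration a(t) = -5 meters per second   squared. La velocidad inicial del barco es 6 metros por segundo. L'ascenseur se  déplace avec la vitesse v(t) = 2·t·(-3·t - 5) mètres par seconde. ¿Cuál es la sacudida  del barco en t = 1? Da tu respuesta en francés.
Pour résoudre ceci, nous devons prendre 1 dérivée de notre équation de l'accélération a(t) = -5. En dérivant l'accélération, nous obtenons le jerk: j(t) = 0. En utilisant j(t) = 0 et en substituant t = 1, nous trouvons j = 0.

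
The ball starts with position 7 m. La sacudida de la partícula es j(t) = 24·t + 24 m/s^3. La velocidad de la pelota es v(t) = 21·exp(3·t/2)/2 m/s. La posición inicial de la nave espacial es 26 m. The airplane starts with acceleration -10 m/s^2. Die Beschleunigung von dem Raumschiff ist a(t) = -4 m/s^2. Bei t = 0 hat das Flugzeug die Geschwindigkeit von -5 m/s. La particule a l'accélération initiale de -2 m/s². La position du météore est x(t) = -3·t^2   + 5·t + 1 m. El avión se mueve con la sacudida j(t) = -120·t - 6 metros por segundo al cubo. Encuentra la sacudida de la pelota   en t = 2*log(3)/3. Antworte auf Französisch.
Pour résoudre ceci, nous devons prendre 2 dérivées de notre équation de la vitesse v(t) = 21·exp(3·t/2)/2. La dérivée de la vitesse donne l'accélération: a(t) = 63·exp(3·t/2)/4. En prenant d/dt de a(t), nous trouvons j(t) = 189·exp(3·t/2)/8. De l'équation du jerk j(t) = 189·exp(3·t/2)/8, nous substituons t = 2*log(3)/3 pour obtenir j = 567/8.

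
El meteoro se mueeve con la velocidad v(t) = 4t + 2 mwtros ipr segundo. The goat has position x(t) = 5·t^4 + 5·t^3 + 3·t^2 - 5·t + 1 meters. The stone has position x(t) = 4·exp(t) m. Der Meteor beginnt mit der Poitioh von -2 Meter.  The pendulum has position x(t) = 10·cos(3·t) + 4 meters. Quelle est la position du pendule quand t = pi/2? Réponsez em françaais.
En utilisant x(t) = 10·cos(3·t) + 4 et en substituant t = pi/2, nous trouvons x = 4.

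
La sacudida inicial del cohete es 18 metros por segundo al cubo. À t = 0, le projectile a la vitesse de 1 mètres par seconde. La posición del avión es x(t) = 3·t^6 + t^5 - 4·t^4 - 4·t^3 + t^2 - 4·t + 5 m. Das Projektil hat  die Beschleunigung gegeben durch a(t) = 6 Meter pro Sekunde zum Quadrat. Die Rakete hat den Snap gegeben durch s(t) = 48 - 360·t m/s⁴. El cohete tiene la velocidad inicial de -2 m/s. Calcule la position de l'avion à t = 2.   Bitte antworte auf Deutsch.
Mit x(t) = 3·t^6 + t^5 - 4·t^4 - 4·t^3 + t^2 - 4·t + 5 und Einsetzen von t = 2, finden wir x = 129.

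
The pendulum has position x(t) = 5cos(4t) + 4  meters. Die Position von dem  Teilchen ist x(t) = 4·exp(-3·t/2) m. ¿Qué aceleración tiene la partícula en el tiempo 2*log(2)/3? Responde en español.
Debemos derivar nuestra ecuación de la posición x(t) = 4·exp(-3·t/2) 2 veces. Derivando la posición, obtenemos la velocidad: v(t) = -6·exp(-3·t/2). Tomando d/dt de v(t), encontramos a(t) = 9·exp(-3·t/2). De la ecuación de la aceleración a(t) = 9·exp(-3·t/2), sustituimos t = 2*log(2)/3 para obtener a = 9/2.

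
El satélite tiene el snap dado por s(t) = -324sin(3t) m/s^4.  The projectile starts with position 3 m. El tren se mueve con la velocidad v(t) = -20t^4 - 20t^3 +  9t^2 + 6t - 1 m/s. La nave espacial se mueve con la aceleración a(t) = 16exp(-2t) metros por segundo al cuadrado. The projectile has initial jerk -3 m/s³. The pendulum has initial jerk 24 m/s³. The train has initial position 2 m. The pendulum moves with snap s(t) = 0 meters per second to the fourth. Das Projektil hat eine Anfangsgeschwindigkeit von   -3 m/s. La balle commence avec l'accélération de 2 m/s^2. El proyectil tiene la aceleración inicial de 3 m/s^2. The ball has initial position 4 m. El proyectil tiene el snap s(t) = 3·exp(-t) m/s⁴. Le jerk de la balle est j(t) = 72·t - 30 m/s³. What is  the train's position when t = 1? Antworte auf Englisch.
To solve this, we need to take 1 antiderivative of our velocity equation v(t) = -20·t^4 - 20·t^3 + 9·t^2 + 6·t - 1. Taking ∫v(t)dt and applying x(0) = 2, we find x(t) = -4·t^5 - 5·t^4 + 3·t^3 + 3·t^2 - t + 2. We have position x(t) = -4·t^5 - 5·t^4 + 3·t^3 + 3·t^2 - t + 2. Substituting t = 1: x(1) = -2.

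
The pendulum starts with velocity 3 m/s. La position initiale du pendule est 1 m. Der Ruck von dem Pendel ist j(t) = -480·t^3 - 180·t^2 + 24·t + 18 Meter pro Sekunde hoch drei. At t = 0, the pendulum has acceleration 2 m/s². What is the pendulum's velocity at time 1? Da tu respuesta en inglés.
To find the answer, we compute 2 integrals of j(t) = -480·t^3 - 180·t^2 + 24·t + 18. The antiderivative of jerk is acceleration. Using a(0) = 2, we get a(t) = -120·t^4 - 60·t^3 + 12·t^2 + 18·t + 2. The antiderivative of acceleration is velocity. Using v(0) = 3, we get v(t) = -24·t^5 - 15·t^4 + 4·t^3 + 9·t^2 + 2·t + 3. Using v(t) = -24·t^5 - 15·t^4 + 4·t^3 + 9·t^2 + 2·t + 3 and substituting t = 1, we find v = -21.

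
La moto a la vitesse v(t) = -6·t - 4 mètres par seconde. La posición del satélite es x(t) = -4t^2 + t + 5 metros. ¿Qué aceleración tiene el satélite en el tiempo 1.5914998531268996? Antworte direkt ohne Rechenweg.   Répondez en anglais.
The acceleration at t = 1.5914998531268996 is a = -8.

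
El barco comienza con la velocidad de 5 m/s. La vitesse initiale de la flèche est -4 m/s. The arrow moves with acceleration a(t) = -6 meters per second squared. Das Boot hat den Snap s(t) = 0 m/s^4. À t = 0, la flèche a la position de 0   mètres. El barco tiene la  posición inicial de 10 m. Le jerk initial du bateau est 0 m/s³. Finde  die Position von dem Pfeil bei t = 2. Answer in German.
Um dies zu lösen, müssen wir 2 Integrale unserer Gleichung für die Beschleunigung a(t) = -6 finden. Mit ∫a(t)dt und Anwendung von v(0) = -4, finden wir v(t) = -6·t - 4. Die Stammfunktion von der Geschwindigkeit ist die Position. Mit x(0) = 0 erhalten wir x(t) = -3·t^2 - 4·t. Wir haben die Position x(t) = -3·t^2 - 4·t. Durch Einsetzen von t = 2: x(2) = -20.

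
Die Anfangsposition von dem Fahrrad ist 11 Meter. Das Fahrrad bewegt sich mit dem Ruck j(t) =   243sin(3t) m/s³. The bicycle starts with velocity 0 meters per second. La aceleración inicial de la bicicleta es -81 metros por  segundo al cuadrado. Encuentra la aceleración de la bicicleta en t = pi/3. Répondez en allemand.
Wir müssen unsere Gleichung für den Ruck j(t) = 243·sin(3·t) 1-mal integrieren. Die Stammfunktion von dem Ruck ist die Beschleunigung. Mit a(0) = -81 erhalten wir a(t) = -81·cos(3·t). Aus der Gleichung für die Beschleunigung a(t) = -81·cos(3·t), setzen wir t = pi/3 ein und erhalten a = 81.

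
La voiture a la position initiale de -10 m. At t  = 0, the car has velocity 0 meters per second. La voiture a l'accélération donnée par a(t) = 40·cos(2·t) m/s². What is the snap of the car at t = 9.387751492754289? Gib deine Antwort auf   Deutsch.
Um dies zu lösen, müssen wir 2 Ableitungen unserer Gleichung für die Beschleunigung a(t) = 40·cos(2·t) nehmen. Mit d/dt von a(t) finden wir j(t) = -80·sin(2·t). Mit d/dt von j(t) finden wir s(t) = -160·cos(2·t). Aus der Gleichung für den Snap s(t) = -160·cos(2·t), setzen wir t = 9.387751492754289 ein und erhalten s = -159.561493459727.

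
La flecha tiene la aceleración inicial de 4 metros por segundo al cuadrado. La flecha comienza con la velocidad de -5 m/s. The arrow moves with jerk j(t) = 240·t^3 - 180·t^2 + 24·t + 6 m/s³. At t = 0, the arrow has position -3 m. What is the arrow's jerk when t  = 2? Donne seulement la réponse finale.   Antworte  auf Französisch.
j(2) = 1254.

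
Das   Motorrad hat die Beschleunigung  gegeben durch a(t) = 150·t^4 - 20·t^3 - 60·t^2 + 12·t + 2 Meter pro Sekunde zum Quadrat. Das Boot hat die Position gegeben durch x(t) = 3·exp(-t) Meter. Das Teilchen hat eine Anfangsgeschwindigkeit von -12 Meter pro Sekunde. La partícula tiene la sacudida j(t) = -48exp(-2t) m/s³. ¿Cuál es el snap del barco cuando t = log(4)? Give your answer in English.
We must differentiate our position equation x(t) = 3·exp(-t) 4 times. The derivative of position gives velocity: v(t) = -3·exp(-t). The derivative of velocity gives acceleration: a(t) = 3·exp(-t). The derivative of acceleration gives jerk: j(t) = -3·exp(-t). Taking d/dt of j(t), we find s(t) = 3·exp(-t). Using s(t) = 3·exp(-t) and substituting t = log(4), we find s = 3/4.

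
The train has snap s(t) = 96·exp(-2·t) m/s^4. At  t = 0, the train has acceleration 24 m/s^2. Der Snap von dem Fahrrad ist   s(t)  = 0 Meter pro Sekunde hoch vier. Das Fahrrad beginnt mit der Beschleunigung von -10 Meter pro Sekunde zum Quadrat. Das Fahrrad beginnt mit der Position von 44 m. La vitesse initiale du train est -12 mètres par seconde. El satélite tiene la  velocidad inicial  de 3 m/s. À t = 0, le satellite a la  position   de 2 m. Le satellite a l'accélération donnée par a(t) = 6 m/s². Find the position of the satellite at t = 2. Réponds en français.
Nous devons intégrer notre équation de l'accélération a(t) = 6 2 fois. En intégrant l'accélération et en utilisant la condition initiale v(0) = 3, nous obtenons v(t) = 6·t + 3. L'intégrale de la vitesse est la position. En utilisant x(0) = 2, nous obtenons x(t) = 3·t^2 + 3·t + 2. En utilisant x(t) = 3·t^2 + 3·t + 2 et en substituant t = 2, nous trouvons x = 20.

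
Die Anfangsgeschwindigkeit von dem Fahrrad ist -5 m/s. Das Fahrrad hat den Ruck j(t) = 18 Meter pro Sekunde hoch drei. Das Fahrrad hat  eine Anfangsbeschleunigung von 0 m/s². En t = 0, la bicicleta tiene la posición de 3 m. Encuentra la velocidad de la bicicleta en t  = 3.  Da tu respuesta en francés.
Pour résoudre ceci, nous devons prendre 2 primitives de notre équation du jerk j(t) = 18. La primitive du jerk est l'accélération. En utilisant a(0) = 0, nous obtenons a(t) = 18·t. En intégrant l'accélération et en utilisant la condition initiale v(0) = -5, nous obtenons v(t) = 9·t^2 - 5. Nous avons la vitesse v(t) = 9·t^2 - 5. En substituant t = 3: v(3) = 76.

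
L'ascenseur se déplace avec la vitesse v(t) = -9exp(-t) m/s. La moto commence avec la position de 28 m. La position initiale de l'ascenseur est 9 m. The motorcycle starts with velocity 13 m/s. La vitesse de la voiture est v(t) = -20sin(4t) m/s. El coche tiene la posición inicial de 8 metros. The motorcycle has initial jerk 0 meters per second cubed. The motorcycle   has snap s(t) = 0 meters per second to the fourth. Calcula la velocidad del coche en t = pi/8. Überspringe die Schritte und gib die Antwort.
La respuesta es -20.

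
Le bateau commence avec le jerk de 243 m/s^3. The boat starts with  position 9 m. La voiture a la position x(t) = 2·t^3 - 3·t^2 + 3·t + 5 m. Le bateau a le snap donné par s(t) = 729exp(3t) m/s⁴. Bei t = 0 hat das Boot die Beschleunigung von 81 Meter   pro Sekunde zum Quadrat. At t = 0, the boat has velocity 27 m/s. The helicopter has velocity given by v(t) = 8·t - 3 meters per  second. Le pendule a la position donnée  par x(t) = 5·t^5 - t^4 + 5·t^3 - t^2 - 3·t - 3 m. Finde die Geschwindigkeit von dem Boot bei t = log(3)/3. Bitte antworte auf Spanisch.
Partiendo del snap s(t) = 729·exp(3·t), tomamos 3 antiderivadas. La antiderivada del snap, con j(0) = 243, da la sacudida: j(t) = 243·exp(3·t). La antiderivada de la sacudida es la aceleración. Usando a(0) = 81, obtenemos a(t) = 81·exp(3·t). La integral de la aceleración, con v(0) = 27, da la velocidad: v(t) = 27·exp(3·t). Usando v(t) = 27·exp(3·t) y sustituyendo t = log(3)/3, encontramos v = 81.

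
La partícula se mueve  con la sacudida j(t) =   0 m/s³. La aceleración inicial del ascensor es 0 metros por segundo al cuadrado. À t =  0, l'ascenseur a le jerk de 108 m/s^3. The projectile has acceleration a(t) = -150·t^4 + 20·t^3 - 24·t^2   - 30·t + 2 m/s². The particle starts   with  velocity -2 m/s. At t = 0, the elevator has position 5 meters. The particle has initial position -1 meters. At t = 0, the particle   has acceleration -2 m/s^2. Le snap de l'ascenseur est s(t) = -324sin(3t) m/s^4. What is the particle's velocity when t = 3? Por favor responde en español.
Para resolver esto, necesitamos tomar 2 antiderivadas de nuestra ecuación de la sacudida j(t) = 0. La antiderivada de la sacudida es la aceleración. Usando a(0) = -2, obtenemos a(t) = -2. Tomando ∫a(t)dt y aplicando v(0) = -2, encontramos v(t) = -2·t - 2. Usando v(t) = -2·t - 2 y sustituyendo t = 3, encontramos v = -8.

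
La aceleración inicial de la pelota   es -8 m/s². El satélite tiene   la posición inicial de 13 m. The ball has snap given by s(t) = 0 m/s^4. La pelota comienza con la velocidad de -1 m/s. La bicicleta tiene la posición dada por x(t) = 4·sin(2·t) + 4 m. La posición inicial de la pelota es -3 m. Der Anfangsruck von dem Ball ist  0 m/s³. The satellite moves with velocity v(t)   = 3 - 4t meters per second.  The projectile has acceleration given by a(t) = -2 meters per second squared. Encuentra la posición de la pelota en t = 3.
Debemos encontrar la integral de nuestra ecuación del snap s(t) = 0 4 veces. La antiderivada del snap, con j(0) = 0, da la sacudida: j(t) = 0. Integrando la sacudida y usando la condición inicial a(0) = -8, obtenemos a(t) = -8. La antiderivada de la aceleración, con v(0) = -1, da la velocidad: v(t) = -8·t - 1. Integrando la velocidad y usando la condición inicial x(0) = -3, obtenemos x(t) = -4·t^2 - t - 3. De la ecuación de la posición x(t) = -4·t^2 - t - 3, sustituimos t = 3 para obtener x = -42.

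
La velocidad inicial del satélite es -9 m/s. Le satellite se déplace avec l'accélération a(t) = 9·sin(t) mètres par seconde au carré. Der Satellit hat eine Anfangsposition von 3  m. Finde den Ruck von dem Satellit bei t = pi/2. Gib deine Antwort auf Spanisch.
Partiendo de la aceleración a(t) = 9·sin(t), tomamos 1 derivada. La derivada de la aceleración da la sacudida: j(t) = 9·cos(t). Usando j(t) = 9·cos(t) y sustituyendo t = pi/2, encontramos j = 0.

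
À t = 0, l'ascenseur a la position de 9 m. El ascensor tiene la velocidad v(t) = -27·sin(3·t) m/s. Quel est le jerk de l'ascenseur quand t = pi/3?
Pour résoudre ceci, nous devons prendre 2 dérivées de notre équation de la vitesse v(t) = -27·sin(3·t). En prenant d/dt de v(t), nous trouvons a(t) = -81·cos(3·t). En dérivant l'accélération, nous obtenons le jerk: j(t) = 243·sin(3·t). De l'équation du jerk j(t) = 243·sin(3·t), nous substituons t = pi/3 pour obtenir j = 0.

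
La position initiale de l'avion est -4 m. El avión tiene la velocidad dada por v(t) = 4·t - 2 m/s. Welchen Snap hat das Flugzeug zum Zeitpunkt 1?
Um dies zu lösen, müssen wir 3 Ableitungen unserer Gleichung für die Geschwindigkeit v(t) = 4·t - 2 nehmen. Durch Ableiten von der Geschwindigkeit erhalten wir die Beschleunigung: a(t) = 4. Mit d/dt von a(t) finden wir j(t) = 0. Durch Ableiten von dem Ruck erhalten wir den Snap: s(t) = 0. Wir haben den Snap s(t) = 0. Durch Einsetzen von t = 1: s(1) = 0.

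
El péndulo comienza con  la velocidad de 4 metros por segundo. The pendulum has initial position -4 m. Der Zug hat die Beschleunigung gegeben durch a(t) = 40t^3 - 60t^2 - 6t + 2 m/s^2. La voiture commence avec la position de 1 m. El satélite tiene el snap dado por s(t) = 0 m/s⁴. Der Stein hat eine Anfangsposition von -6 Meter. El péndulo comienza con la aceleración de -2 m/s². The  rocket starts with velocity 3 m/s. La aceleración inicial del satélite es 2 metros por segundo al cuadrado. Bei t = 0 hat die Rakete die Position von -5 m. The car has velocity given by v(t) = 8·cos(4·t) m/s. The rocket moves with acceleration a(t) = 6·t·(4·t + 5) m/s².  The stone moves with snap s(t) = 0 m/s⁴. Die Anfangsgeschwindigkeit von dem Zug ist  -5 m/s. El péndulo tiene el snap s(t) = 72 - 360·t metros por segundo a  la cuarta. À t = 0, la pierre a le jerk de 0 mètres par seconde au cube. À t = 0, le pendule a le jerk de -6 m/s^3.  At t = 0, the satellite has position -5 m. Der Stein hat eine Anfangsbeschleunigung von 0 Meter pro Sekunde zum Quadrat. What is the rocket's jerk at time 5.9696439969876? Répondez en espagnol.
Para resolver esto, necesitamos tomar 1 derivada de nuestra ecuación de la aceleración a(t) = 6·t·(4·t + 5). La derivada de la aceleración da la sacudida: j(t) = 48·t + 30. De la ecuación de la sacudida j(t) = 48·t + 30, sustituimos t = 5.9696439969876 para obtener j = 316.542911855405.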